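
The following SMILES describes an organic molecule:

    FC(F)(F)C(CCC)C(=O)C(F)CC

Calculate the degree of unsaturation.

1

Molecular formula: C9H14F4O.
DoU = (2C + 2 + N − H − X) / 2, where X is the halogen count and O/S are ignored.
    = (2·9 + 2 + 0 − 14 − 4) / 2 = 2 / 2 = 1.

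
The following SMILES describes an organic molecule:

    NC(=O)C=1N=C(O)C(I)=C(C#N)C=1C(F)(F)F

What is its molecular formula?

Walk through each heavy atom and fill implicit hydrogens from standard valence (C 4, N 3, O 2, S 2, halogen 1):
  atom 1: N, bond orders sum to 1 (valence 3) → 2 H
  atom 2: C, bond orders sum to 4 (valence 4) → 0 H
  atom 3: O, bond orders sum to 2 (valence 2) → 0 H
  atom 4: C, bond orders sum to 4 (valence 4) → 0 H
  atom 5: N, bond orders sum to 3 (valence 3) → 0 H
  atom 6: C, bond orders sum to 4 (valence 4) → 0 H
  atom 7: O, bond orders sum to 1 (valence 2) → 1 H
  atom 8: C, bond orders sum to 4 (valence 4) → 0 H
  atom 9: I (halogen, monovalent) → 0 H
  atom 10: C, bond orders sum to 4 (valence 4) → 0 H
  atom 11: C, bond orders sum to 4 (valence 4) → 0 H
  atom 12: N, bond orders sum to 3 (valence 3) → 0 H
  atom 13: C, bond orders sum to 4 (valence 4) → 0 H
  atom 14: C, bond orders sum to 4 (valence 4) → 0 H
  atom 15: F (halogen, monovalent) → 0 H
  atom 16: F (halogen, monovalent) → 0 H
  atom 17: F (halogen, monovalent) → 0 H
Totals → C:8, H:3, F:3, I:1, N:3, O:2.

C8H3F3IN3O2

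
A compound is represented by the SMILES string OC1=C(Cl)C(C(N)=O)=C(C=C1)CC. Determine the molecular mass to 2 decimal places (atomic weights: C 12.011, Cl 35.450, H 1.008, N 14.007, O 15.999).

First, the molecular formula is C9H10ClNO2 (counting implicit H from valence).
  C: 9 × 12.011 = 108.099
  Cl: 1 × 35.450 = 35.450
  H: 10 × 1.008 = 10.080
  N: 1 × 14.007 = 14.007
  O: 2 × 15.999 = 31.998
Sum: 9×12.011 + 1×35.450 + 10×1.008 + 1×14.007 + 2×15.999 = 199.634 → 199.63 g/mol.

199.63 g/mol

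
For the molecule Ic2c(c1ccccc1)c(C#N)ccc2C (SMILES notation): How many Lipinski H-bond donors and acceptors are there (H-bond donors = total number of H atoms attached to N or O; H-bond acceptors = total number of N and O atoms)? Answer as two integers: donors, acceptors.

Donors: find every N or O and count the H atoms it carries.
  atom 12 (N): bond orders sum to 3 → 0 H
Lipinski HBD = 0.
Acceptors: N atoms = 1, O atoms = 0 → HBA = 1.

0, 1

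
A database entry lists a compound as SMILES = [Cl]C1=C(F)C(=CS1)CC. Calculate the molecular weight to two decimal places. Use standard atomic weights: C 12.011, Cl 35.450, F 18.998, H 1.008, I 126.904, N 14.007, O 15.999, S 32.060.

First, the molecular formula is C6H6ClFS (counting implicit H from valence).
  C: 6 × 12.011 = 72.066
  Cl: 1 × 35.450 = 35.450
  F: 1 × 18.998 = 18.998
  H: 6 × 1.008 = 6.048
  S: 1 × 32.060 = 32.060
Sum: 6×12.011 + 1×35.450 + 1×18.998 + 6×1.008 + 1×32.060 = 164.622 → 164.62 g/mol.

164.62 g/mol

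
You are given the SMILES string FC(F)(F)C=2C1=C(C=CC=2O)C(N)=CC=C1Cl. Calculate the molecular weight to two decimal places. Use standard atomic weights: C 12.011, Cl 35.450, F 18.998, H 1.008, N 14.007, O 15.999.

261.63 g/mol

First, the molecular formula is C11H7ClF3NO (counting implicit H from valence).
  C: 11 × 12.011 = 132.121
  Cl: 1 × 35.450 = 35.450
  F: 3 × 18.998 = 56.994
  H: 7 × 1.008 = 7.056
  N: 1 × 14.007 = 14.007
  O: 1 × 15.999 = 15.999
Sum: 11×12.011 + 1×35.450 + 3×18.998 + 7×1.008 + 1×14.007 + 1×15.999 = 261.627 → 261.63 g/mol.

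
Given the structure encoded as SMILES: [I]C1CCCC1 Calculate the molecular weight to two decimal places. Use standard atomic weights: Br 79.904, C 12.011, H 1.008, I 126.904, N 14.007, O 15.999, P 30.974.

First, the molecular formula is C5H9I (counting implicit H from valence).
  C: 5 × 12.011 = 60.055
  H: 9 × 1.008 = 9.072
  I: 1 × 126.904 = 126.904
Sum: 5×12.011 + 9×1.008 + 1×126.904 = 196.031 → 196.03 g/mol.

196.03 g/mol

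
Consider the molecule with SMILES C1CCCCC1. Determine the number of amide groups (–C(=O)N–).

Scan the SMILES for the amide motif — none present.

0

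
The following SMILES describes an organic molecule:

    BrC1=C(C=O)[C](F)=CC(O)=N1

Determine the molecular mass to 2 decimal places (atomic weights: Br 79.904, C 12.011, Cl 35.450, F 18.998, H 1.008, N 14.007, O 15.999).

First, the molecular formula is C6H3BrFNO2 (counting implicit H from valence).
  Br: 1 × 79.904 = 79.904
  C: 6 × 12.011 = 72.066
  F: 1 × 18.998 = 18.998
  H: 3 × 1.008 = 3.024
  N: 1 × 14.007 = 14.007
  O: 2 × 15.999 = 31.998
Sum: 1×79.904 + 6×12.011 + 1×18.998 + 3×1.008 + 1×14.007 + 2×15.999 = 219.997 → 220.00 g/mol.

220.00 g/mol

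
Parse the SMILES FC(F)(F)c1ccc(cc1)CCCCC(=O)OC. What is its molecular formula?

C13H15F3O2

Walk through each heavy atom and fill implicit hydrogens from standard valence (C 4, N 3, O 2, S 2, halogen 1); for lowercase aromatic atoms, an aromatic c carries 1 H when it has two neighbours and 0 H with three, and aromatic n carries 0 H:
  atom 1: F (halogen, monovalent) → 0 H
  atom 2: C, bond orders sum to 4 (valence 4) → 0 H
  atom 3: F (halogen, monovalent) → 0 H
  atom 4: F (halogen, monovalent) → 0 H
  atom 5: aromatic c, 3 neighbours → 0 H
  atom 6: aromatic c, 2 neighbours → 1 H
  atom 7: aromatic c, 2 neighbours → 1 H
  atom 8: aromatic c, 3 neighbours → 0 H
  atom 9: aromatic c, 2 neighbours → 1 H
  atom 10: aromatic c, 2 neighbours → 1 H
  atom 11: C, bond orders sum to 2 (valence 4) → 2 H
  atom 12: C, bond orders sum to 2 (valence 4) → 2 H
  atom 13: C, bond orders sum to 2 (valence 4) → 2 H
  atom 14: C, bond orders sum to 2 (valence 4) → 2 H
  atom 15: C, bond orders sum to 4 (valence 4) → 0 H
  atom 16: O, bond orders sum to 2 (valence 2) → 0 H
  atom 17: O, bond orders sum to 2 (valence 2) → 0 H
  atom 18: C, bond orders sum to 1 (valence 4) → 3 H
Totals → C:13, H:15, F:3, O:2.
In Hill order: C13H15F3O2.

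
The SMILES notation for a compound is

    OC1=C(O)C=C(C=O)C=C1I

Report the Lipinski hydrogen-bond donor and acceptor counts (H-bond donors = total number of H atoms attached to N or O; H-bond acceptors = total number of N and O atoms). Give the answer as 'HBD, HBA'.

2, 3

Donors: find every N or O and count the H atoms it carries.
  atom 1 (O): bond orders sum to 1 → 1 H
  atom 4 (O): bond orders sum to 1 → 1 H
  atom 8 (O): bond orders sum to 2 → 0 H
Lipinski HBD = 2.
Acceptors: N atoms = 0, O atoms = 3 → HBA = 3.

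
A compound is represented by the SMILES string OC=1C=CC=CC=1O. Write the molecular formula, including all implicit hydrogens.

C6H6O2

Walk through each heavy atom and fill implicit hydrogens from standard valence (C 4, N 3, O 2, S 2, halogen 1):
  atom 1: O, bond orders sum to 1 (valence 2) → 1 H
  atom 2: C, bond orders sum to 4 (valence 4) → 0 H
  atom 3: C, bond orders sum to 3 (valence 4) → 1 H
  atom 4: C, bond orders sum to 3 (valence 4) → 1 H
  atom 5: C, bond orders sum to 3 (valence 4) → 1 H
  atom 6: C, bond orders sum to 3 (valence 4) → 1 H
  atom 7: C, bond orders sum to 4 (valence 4) → 0 H
  atom 8: O, bond orders sum to 1 (valence 2) → 1 H
Totals → C:6, H:6, O:2.
In Hill order: C6H6O2.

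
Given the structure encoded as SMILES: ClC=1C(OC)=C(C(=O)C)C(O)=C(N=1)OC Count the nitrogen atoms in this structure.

Scan the SMILES for N atoms (remember two-letter symbols like Cl and Br are single atoms).
Nitrogen count: 1.

1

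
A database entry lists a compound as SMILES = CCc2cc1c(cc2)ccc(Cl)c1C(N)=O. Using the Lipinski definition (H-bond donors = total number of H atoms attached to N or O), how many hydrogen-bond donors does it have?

Donors: find every N or O and count the H atoms it carries.
  atom 15 (N): bond orders sum to 1 → 2 H
  atom 16 (O): bond orders sum to 2 → 0 H
Lipinski HBD = 2.

2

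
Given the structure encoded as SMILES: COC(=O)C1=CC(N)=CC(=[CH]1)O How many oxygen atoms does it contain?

Scan the SMILES for O atoms (remember two-letter symbols like Cl and Br are single atoms).
Oxygen count: 3.

3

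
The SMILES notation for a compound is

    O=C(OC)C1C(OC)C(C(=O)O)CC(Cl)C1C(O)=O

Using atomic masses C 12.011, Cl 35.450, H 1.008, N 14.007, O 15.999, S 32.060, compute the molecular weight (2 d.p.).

294.68 g/mol

First, the molecular formula is C11H15ClO7 (counting implicit H from valence).
  C: 11 × 12.011 = 132.121
  Cl: 1 × 35.450 = 35.450
  H: 15 × 1.008 = 15.120
  O: 7 × 15.999 = 111.993
Sum: 11×12.011 + 1×35.450 + 15×1.008 + 7×15.999 = 294.684 → 294.68 g/mol.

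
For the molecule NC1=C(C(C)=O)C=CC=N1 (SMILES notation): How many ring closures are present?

In SMILES, each pair of matching ring-closure digits denotes one ring-closing bond; the number of such bonds equals the number of independent rings.
Ring-closure bonds here: 1.

1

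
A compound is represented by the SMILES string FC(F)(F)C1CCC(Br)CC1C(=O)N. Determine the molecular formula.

Walk through each heavy atom and fill implicit hydrogens from standard valence (C 4, N 3, O 2, S 2, halogen 1):
  atom 1: F (halogen, monovalent) → 0 H
  atom 2: C, bond orders sum to 4 (valence 4) → 0 H
  atom 3: F (halogen, monovalent) → 0 H
  atom 4: F (halogen, monovalent) → 0 H
  atom 5: C, bond orders sum to 3 (valence 4) → 1 H
  atom 6: C, bond orders sum to 2 (valence 4) → 2 H
  atom 7: C, bond orders sum to 2 (valence 4) → 2 H
  atom 8: C, bond orders sum to 3 (valence 4) → 1 H
  atom 9: Br (halogen, monovalent) → 0 H
  atom 10: C, bond orders sum to 2 (valence 4) → 2 H
  atom 11: C, bond orders sum to 3 (valence 4) → 1 H
  atom 12: C, bond orders sum to 4 (valence 4) → 0 H
  atom 13: O, bond orders sum to 2 (valence 2) → 0 H
  atom 14: N, bond orders sum to 1 (valence 3) → 2 H
Totals → C:8, H:11, Br:1, F:3, N:1, O:1.

C8H11BrF3NO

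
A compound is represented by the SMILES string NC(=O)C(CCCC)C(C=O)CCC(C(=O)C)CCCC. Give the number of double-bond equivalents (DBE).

Degree of unsaturation = (number of rings) + (number of π bonds).
Ring closures in the SMILES: 0.
π bonds: 3 double bonds (each 1 DoU) → 3 DoU from unsaturation.
Total DoU = 0 + 3 = 3.

3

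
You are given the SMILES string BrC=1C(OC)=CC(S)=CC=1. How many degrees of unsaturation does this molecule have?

Degree of unsaturation = (number of rings) + (number of π bonds).
Ring closures in the SMILES: 1.
π bonds: 3 double bonds (each 1 DoU) → 3 DoU from unsaturation.
Total DoU = 1 + 3 = 4.

4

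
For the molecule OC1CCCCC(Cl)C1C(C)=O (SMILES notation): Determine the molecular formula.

C9H15ClO2

Walk through each heavy atom and fill implicit hydrogens from standard valence (C 4, N 3, O 2, S 2, halogen 1):
  atom 1: O, bond orders sum to 1 (valence 2) → 1 H
  atom 2: C, bond orders sum to 3 (valence 4) → 1 H
  atom 3: C, bond orders sum to 2 (valence 4) → 2 H
  atom 4: C, bond orders sum to 2 (valence 4) → 2 H
  atom 5: C, bond orders sum to 2 (valence 4) → 2 H
  atom 6: C, bond orders sum to 2 (valence 4) → 2 H
  atom 7: C, bond orders sum to 3 (valence 4) → 1 H
  atom 8: Cl (halogen, monovalent) → 0 H
  atom 9: C, bond orders sum to 3 (valence 4) → 1 H
  atom 10: C, bond orders sum to 4 (valence 4) → 0 H
  atom 11: C, bond orders sum to 1 (valence 4) → 3 H
  atom 12: O, bond orders sum to 2 (valence 2) → 0 H
Totals → C:9, H:15, Cl:1, O:2.
In Hill order: C9H15ClO2.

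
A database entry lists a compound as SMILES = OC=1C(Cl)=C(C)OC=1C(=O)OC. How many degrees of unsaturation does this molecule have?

4

Degree of unsaturation = (number of rings) + (number of π bonds).
Ring closures in the SMILES: 1.
π bonds: 3 double bonds (each 1 DoU) → 3 DoU from unsaturation.
Total DoU = 1 + 3 = 4.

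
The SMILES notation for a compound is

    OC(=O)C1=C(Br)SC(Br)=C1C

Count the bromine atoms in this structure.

2

Scan the SMILES for Br atoms (remember two-letter symbols like Cl and Br are single atoms).
Bromine count: 2.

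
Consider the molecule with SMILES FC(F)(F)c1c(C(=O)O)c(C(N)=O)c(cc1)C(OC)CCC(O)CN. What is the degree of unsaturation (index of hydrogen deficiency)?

6

Molecular formula: C15H19F3N2O5.
DoU = (2C + 2 + N − H − X) / 2, where X is the halogen count and O/S are ignored.
    = (2·15 + 2 + 2 − 19 − 3) / 2 = 12 / 2 = 6.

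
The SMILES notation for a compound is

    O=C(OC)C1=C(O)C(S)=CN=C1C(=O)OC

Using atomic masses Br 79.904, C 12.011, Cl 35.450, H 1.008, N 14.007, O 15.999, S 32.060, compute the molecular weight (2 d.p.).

243.23 g/mol

First, the molecular formula is C9H9NO5S (counting implicit H from valence).
  C: 9 × 12.011 = 108.099
  H: 9 × 1.008 = 9.072
  N: 1 × 14.007 = 14.007
  O: 5 × 15.999 = 79.995
  S: 1 × 32.060 = 32.060
Sum: 9×12.011 + 9×1.008 + 1×14.007 + 5×15.999 + 1×32.060 = 243.233 → 243.23 g/mol.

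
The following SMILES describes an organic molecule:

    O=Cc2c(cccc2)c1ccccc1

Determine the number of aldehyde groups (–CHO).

The aldehyde motif appears at heavy-atom position 2 in the SMILES.
Aldehyde count: 1.

1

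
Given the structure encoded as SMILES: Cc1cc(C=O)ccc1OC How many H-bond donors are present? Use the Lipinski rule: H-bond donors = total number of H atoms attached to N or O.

0

Donors: find every N or O and count the H atoms it carries.
  atom 6 (O): bond orders sum to 2 → 0 H
  atom 10 (O): bond orders sum to 2 → 0 H
Lipinski HBD = 0.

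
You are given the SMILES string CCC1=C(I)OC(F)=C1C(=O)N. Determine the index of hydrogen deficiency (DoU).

Degree of unsaturation = (number of rings) + (number of π bonds).
Ring closures in the SMILES: 1.
π bonds: 3 double bonds (each 1 DoU) → 3 DoU from unsaturation.
Total DoU = 1 + 3 = 4.

4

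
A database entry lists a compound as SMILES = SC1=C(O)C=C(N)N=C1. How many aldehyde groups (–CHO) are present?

0

Scan the SMILES for the aldehyde motif — none present.
Groups that are present: 1 hydroxyl, 1 primary amine, 1 thiol.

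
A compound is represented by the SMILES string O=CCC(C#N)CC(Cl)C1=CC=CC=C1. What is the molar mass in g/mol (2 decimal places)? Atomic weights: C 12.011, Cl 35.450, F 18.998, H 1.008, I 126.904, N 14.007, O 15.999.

First, the molecular formula is C12H12ClNO (counting implicit H from valence).
  C: 12 × 12.011 = 144.132
  Cl: 1 × 35.450 = 35.450
  H: 12 × 1.008 = 12.096
  N: 1 × 14.007 = 14.007
  O: 1 × 15.999 = 15.999
Sum: 12×12.011 + 1×35.450 + 12×1.008 + 1×14.007 + 1×15.999 = 221.684 → 221.68 g/mol.

221.68 g/mol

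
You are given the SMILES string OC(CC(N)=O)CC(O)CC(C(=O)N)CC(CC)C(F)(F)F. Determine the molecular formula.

C13H23F3N2O4

Walk through each heavy atom and fill implicit hydrogens from standard valence (C 4, N 3, O 2, S 2, halogen 1):
  atom 1: O, bond orders sum to 1 (valence 2) → 1 H
  atom 2: C, bond orders sum to 3 (valence 4) → 1 H
  atom 3: C, bond orders sum to 2 (valence 4) → 2 H
  atom 4: C, bond orders sum to 4 (valence 4) → 0 H
  atom 5: N, bond orders sum to 1 (valence 3) → 2 H
  atom 6: O, bond orders sum to 2 (valence 2) → 0 H
  atom 7: C, bond orders sum to 2 (valence 4) → 2 H
  atom 8: C, bond orders sum to 3 (valence 4) → 1 H
  atom 9: O, bond orders sum to 1 (valence 2) → 1 H
  atom 10: C, bond orders sum to 2 (valence 4) → 2 H
  atom 11: C, bond orders sum to 3 (valence 4) → 1 H
  atom 12: C, bond orders sum to 4 (valence 4) → 0 H
  atom 13: O, bond orders sum to 2 (valence 2) → 0 H
  atom 14: N, bond orders sum to 1 (valence 3) → 2 H
  atom 15: C, bond orders sum to 2 (valence 4) → 2 H
  atom 16: C, bond orders sum to 3 (valence 4) → 1 H
  atom 17: C, bond orders sum to 2 (valence 4) → 2 H
  atom 18: C, bond orders sum to 1 (valence 4) → 3 H
  atom 19: C, bond orders sum to 4 (valence 4) → 0 H
  atom 20: F (halogen, monovalent) → 0 H
  atom 21: F (halogen, monovalent) → 0 H
  atom 22: F (halogen, monovalent) → 0 H
Totals → C:13, H:23, F:3, N:2, O:4.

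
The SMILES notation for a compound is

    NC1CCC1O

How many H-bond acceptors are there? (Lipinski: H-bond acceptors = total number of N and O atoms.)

N atoms: 1; O atoms: 1.
Lipinski HBA = 1 + 1 = 2.

2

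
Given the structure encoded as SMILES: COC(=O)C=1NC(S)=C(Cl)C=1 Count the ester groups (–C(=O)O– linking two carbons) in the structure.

The ester motif appears at heavy-atom position 3 in the SMILES.
Other groups present: 1 thiol.
Ester count: 1.

1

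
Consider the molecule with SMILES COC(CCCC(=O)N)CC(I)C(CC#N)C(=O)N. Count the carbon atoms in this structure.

12

Count every carbon token in the SMILES (each C, including those in ring-closure positions and inside branches).
Carbon count: 12.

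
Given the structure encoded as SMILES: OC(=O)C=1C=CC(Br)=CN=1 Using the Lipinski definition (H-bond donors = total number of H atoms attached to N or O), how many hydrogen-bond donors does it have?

Donors: find every N or O and count the H atoms it carries.
  atom 1 (O): bond orders sum to 1 → 1 H
  atom 3 (O): bond orders sum to 2 → 0 H
  atom 10 (N): bond orders sum to 3 → 0 H
Lipinski HBD = 1.

1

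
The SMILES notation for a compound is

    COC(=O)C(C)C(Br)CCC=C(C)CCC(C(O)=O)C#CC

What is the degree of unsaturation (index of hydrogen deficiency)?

Degree of unsaturation = (number of rings) + (number of π bonds).
Ring closures in the SMILES: 0.
π bonds: 3 double bonds (each 1 DoU), 1 triple bond (each 2 DoU) → 5 DoU from unsaturation.
Total DoU = 0 + 5 = 5.

5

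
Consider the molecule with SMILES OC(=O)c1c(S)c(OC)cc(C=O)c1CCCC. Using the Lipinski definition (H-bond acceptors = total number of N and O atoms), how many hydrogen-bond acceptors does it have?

4

N atoms: 0; O atoms: 4.
Lipinski HBA = 0 + 4 = 4.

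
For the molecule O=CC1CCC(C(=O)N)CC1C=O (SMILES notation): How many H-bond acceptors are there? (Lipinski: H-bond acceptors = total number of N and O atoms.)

N atoms: 1; O atoms: 3.
Lipinski HBA = 1 + 3 = 4.

4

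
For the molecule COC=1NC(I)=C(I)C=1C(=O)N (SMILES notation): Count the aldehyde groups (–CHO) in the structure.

Scan the SMILES for the aldehyde motif — none present.
Groups that are present: 1 amide, 1 ether.

0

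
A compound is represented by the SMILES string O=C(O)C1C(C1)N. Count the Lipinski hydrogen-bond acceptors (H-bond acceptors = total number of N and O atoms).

3

N atoms: 1; O atoms: 2.
Lipinski HBA = 1 + 2 = 3.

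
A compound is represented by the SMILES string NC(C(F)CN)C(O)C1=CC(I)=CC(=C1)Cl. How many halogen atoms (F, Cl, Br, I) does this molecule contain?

3

Halogen atoms appear at heavy-atom positions 4, 12, 16 (1×Cl, 1×F, 1×I).
Other groups present: 1 hydroxyl, 2 primary amine.
Halogen count: 3.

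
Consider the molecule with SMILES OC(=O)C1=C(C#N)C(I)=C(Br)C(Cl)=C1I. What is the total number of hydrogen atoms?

Walk through each heavy atom and fill implicit hydrogens from standard valence (C 4, N 3, O 2, S 2, halogen 1):
  atom 1: O, bond orders sum to 1 (valence 2) → 1 H
  atom 2: C, bond orders sum to 4 (valence 4) → 0 H
  atom 3: O, bond orders sum to 2 (valence 2) → 0 H
  atom 4: C, bond orders sum to 4 (valence 4) → 0 H
  atom 5: C, bond orders sum to 4 (valence 4) → 0 H
  atom 6: C, bond orders sum to 4 (valence 4) → 0 H
  atom 7: N, bond orders sum to 3 (valence 3) → 0 H
  atom 8: C, bond orders sum to 4 (valence 4) → 0 H
  atom 9: I (halogen, monovalent) → 0 H
  atom 10: C, bond orders sum to 4 (valence 4) → 0 H
  atom 11: Br (halogen, monovalent) → 0 H
  atom 12: C, bond orders sum to 4 (valence 4) → 0 H
  atom 13: Cl (halogen, monovalent) → 0 H
  atom 14: C, bond orders sum to 4 (valence 4) → 0 H
  atom 15: I (halogen, monovalent) → 0 H
Total hydrogens: 1.

1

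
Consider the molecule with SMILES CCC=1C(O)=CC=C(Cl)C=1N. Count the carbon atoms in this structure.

8

Count every carbon token in the SMILES (each C, including those in ring-closure positions and inside branches).
Carbon count: 8.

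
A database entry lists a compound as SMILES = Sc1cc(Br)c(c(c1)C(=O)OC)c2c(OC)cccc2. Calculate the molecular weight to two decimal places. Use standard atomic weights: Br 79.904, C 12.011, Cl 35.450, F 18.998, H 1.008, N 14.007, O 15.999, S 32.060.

First, the molecular formula is C15H13BrO3S (counting implicit H from valence).
  Br: 1 × 79.904 = 79.904
  C: 15 × 12.011 = 180.165
  H: 13 × 1.008 = 13.104
  O: 3 × 15.999 = 47.997
  S: 1 × 32.060 = 32.060
Sum: 1×79.904 + 15×12.011 + 13×1.008 + 3×15.999 + 1×32.060 = 353.230 → 353.23 g/mol.

353.23 g/mol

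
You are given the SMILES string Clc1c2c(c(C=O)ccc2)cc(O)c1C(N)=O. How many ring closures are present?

In SMILES, each pair of matching ring-closure digits denotes one ring-closing bond; the number of such bonds equals the number of independent rings.
Ring-closure bonds here: 2.

2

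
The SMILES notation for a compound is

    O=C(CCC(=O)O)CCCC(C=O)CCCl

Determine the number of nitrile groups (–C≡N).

Scan the SMILES for the nitrile motif — none present.
Groups that are present: 1 aldehyde, 1 carboxylic acid, 1 ketone.

0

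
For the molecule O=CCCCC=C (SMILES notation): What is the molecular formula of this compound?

Walk through each heavy atom and fill implicit hydrogens from standard valence (C 4, N 3, O 2, S 2, halogen 1):
  atom 1: O, bond orders sum to 2 (valence 2) → 0 H
  atom 2: C, bond orders sum to 3 (valence 4) → 1 H
  atom 3: C, bond orders sum to 2 (valence 4) → 2 H
  atom 4: C, bond orders sum to 2 (valence 4) → 2 H
  atom 5: C, bond orders sum to 2 (valence 4) → 2 H
  atom 6: C, bond orders sum to 3 (valence 4) → 1 H
  atom 7: C, bond orders sum to 2 (valence 4) → 2 H
Totals → C:6, H:10, O:1.
In Hill order: C6H10O.

C6H10O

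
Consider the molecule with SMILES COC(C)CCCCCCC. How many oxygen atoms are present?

Scan the SMILES for O atoms (remember two-letter symbols like Cl and Br are single atoms).
Oxygen count: 1.

1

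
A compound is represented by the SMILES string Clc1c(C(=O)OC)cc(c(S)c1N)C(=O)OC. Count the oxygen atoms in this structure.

4

Scan the SMILES for O atoms (remember two-letter symbols like Cl and Br are single atoms).
Oxygen count: 4.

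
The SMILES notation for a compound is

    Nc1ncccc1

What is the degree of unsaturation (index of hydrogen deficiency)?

4

Molecular formula: C5H6N2.
DoU = (2C + 2 + N − H − X) / 2, where X is the halogen count and O/S are ignored.
    = (2·5 + 2 + 2 − 6 − 0) / 2 = 8 / 2 = 4.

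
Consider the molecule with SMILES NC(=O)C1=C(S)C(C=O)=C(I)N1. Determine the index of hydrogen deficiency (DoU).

Degree of unsaturation = (number of rings) + (number of π bonds).
Ring closures in the SMILES: 1.
π bonds: 4 double bonds (each 1 DoU) → 4 DoU from unsaturation.
Total DoU = 1 + 4 = 5.

5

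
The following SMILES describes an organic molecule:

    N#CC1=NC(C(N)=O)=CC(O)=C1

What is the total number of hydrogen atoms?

Walk through each heavy atom and fill implicit hydrogens from standard valence (C 4, N 3, O 2, S 2, halogen 1):
  atom 1: N, bond orders sum to 3 (valence 3) → 0 H
  atom 2: C, bond orders sum to 4 (valence 4) → 0 H
  atom 3: C, bond orders sum to 4 (valence 4) → 0 H
  atom 4: N, bond orders sum to 3 (valence 3) → 0 H
  atom 5: C, bond orders sum to 4 (valence 4) → 0 H
  atom 6: C, bond orders sum to 4 (valence 4) → 0 H
  atom 7: N, bond orders sum to 1 (valence 3) → 2 H
  atom 8: O, bond orders sum to 2 (valence 2) → 0 H
  atom 9: C, bond orders sum to 3 (valence 4) → 1 H
  atom 10: C, bond orders sum to 4 (valence 4) → 0 H
  atom 11: O, bond orders sum to 1 (valence 2) → 1 H
  atom 12: C, bond orders sum to 3 (valence 4) → 1 H
Total hydrogens: 5.

5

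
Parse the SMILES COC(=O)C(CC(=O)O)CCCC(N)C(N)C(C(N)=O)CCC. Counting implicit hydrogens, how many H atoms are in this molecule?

Walk through each heavy atom and fill implicit hydrogens from standard valence (C 4, N 3, O 2, S 2, halogen 1):
  atom 1: C, bond orders sum to 1 (valence 4) → 3 H
  atom 2: O, bond orders sum to 2 (valence 2) → 0 H
  atom 3: C, bond orders sum to 4 (valence 4) → 0 H
  atom 4: O, bond orders sum to 2 (valence 2) → 0 H
  atom 5: C, bond orders sum to 3 (valence 4) → 1 H
  atom 6: C, bond orders sum to 2 (valence 4) → 2 H
  atom 7: C, bond orders sum to 4 (valence 4) → 0 H
  atom 8: O, bond orders sum to 2 (valence 2) → 0 H
  atom 9: O, bond orders sum to 1 (valence 2) → 1 H
  atom 10: C, bond orders sum to 2 (valence 4) → 2 H
  atom 11: C, bond orders sum to 2 (valence 4) → 2 H
  atom 12: C, bond orders sum to 2 (valence 4) → 2 H
  atom 13: C, bond orders sum to 3 (valence 4) → 1 H
  atom 14: N, bond orders sum to 1 (valence 3) → 2 H
  atom 15: C, bond orders sum to 3 (valence 4) → 1 H
  atom 16: N, bond orders sum to 1 (valence 3) → 2 H
  atom 17: C, bond orders sum to 3 (valence 4) → 1 H
  atom 18: C, bond orders sum to 4 (valence 4) → 0 H
  atom 19: N, bond orders sum to 1 (valence 3) → 2 H
  atom 20: O, bond orders sum to 2 (valence 2) → 0 H
  atom 21: C, bond orders sum to 2 (valence 4) → 2 H
  atom 22: C, bond orders sum to 2 (valence 4) → 2 H
  atom 23: C, bond orders sum to 1 (valence 4) → 3 H
Total hydrogens: 29.

29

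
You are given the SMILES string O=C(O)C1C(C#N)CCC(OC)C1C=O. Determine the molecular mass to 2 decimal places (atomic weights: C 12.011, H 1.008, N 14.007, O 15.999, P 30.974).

211.22 g/mol

First, the molecular formula is C10H13NO4 (counting implicit H from valence).
  C: 10 × 12.011 = 120.110
  H: 13 × 1.008 = 13.104
  N: 1 × 14.007 = 14.007
  O: 4 × 15.999 = 63.996
Sum: 10×12.011 + 13×1.008 + 1×14.007 + 4×15.999 = 211.217 → 211.22 g/mol.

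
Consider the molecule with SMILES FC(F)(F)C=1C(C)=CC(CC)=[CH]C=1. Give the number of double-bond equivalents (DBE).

Degree of unsaturation = (number of rings) + (number of π bonds).
Ring closures in the SMILES: 1.
π bonds: 3 double bonds (each 1 DoU) → 3 DoU from unsaturation.
Total DoU = 1 + 3 = 4.

4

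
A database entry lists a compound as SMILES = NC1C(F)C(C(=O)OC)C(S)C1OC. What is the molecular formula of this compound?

C8H14FNO3S

Walk through each heavy atom and fill implicit hydrogens from standard valence (C 4, N 3, O 2, S 2, halogen 1):
  atom 1: N, bond orders sum to 1 (valence 3) → 2 H
  atom 2: C, bond orders sum to 3 (valence 4) → 1 H
  atom 3: C, bond orders sum to 3 (valence 4) → 1 H
  atom 4: F (halogen, monovalent) → 0 H
  atom 5: C, bond orders sum to 3 (valence 4) → 1 H
  atom 6: C, bond orders sum to 4 (valence 4) → 0 H
  atom 7: O, bond orders sum to 2 (valence 2) → 0 H
  atom 8: O, bond orders sum to 2 (valence 2) → 0 H
  atom 9: C, bond orders sum to 1 (valence 4) → 3 H
  atom 10: C, bond orders sum to 3 (valence 4) → 1 H
  atom 11: S, bond orders sum to 1 (valence 2) → 1 H
  atom 12: C, bond orders sum to 3 (valence 4) → 1 H
  atom 13: O, bond orders sum to 2 (valence 2) → 0 H
  atom 14: C, bond orders sum to 1 (valence 4) → 3 H
Totals → C:8, H:14, F:1, N:1, O:3, S:1.
In Hill order: C8H14FNO3S.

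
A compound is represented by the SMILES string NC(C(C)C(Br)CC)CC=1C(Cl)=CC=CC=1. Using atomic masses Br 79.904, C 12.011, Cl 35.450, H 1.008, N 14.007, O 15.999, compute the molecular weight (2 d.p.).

304.66 g/mol

First, the molecular formula is C13H19BrClN (counting implicit H from valence).
  Br: 1 × 79.904 = 79.904
  C: 13 × 12.011 = 156.143
  Cl: 1 × 35.450 = 35.450
  H: 19 × 1.008 = 19.152
  N: 1 × 14.007 = 14.007
Sum: 1×79.904 + 13×12.011 + 1×35.450 + 19×1.008 + 1×14.007 = 304.656 → 304.66 g/mol.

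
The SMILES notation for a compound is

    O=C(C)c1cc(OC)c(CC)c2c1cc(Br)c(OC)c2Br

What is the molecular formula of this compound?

C16H16Br2O3

Walk through each heavy atom and fill implicit hydrogens from standard valence (C 4, N 3, O 2, S 2, halogen 1); for lowercase aromatic atoms, an aromatic c carries 1 H when it has two neighbours and 0 H with three, and aromatic n carries 0 H:
  atom 1: O, bond orders sum to 2 (valence 2) → 0 H
  atom 2: C, bond orders sum to 4 (valence 4) → 0 H
  atom 3: C, bond orders sum to 1 (valence 4) → 3 H
  atom 4: aromatic c, 3 neighbours → 0 H
  atom 5: aromatic c, 2 neighbours → 1 H
  atom 6: aromatic c, 3 neighbours → 0 H
  atom 7: O, bond orders sum to 2 (valence 2) → 0 H
  atom 8: C, bond orders sum to 1 (valence 4) → 3 H
  atom 9: aromatic c, 3 neighbours → 0 H
  atom 10: C, bond orders sum to 2 (valence 4) → 2 H
  atom 11: C, bond orders sum to 1 (valence 4) → 3 H
  atom 12: aromatic c, 3 neighbours → 0 H
  atom 13: aromatic c, 3 neighbours → 0 H
  atom 14: aromatic c, 2 neighbours → 1 H
  atom 15: aromatic c, 3 neighbours → 0 H
  atom 16: Br (halogen, monovalent) → 0 H
  atom 17: aromatic c, 3 neighbours → 0 H
  atom 18: O, bond orders sum to 2 (valence 2) → 0 H
  atom 19: C, bond orders sum to 1 (valence 4) → 3 H
  atom 20: aromatic c, 3 neighbours → 0 H
  atom 21: Br (halogen, monovalent) → 0 H
Totals → C:16, H:16, Br:2, O:3.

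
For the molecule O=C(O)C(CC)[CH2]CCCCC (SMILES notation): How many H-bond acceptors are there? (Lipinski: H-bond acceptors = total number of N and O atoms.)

2

N atoms: 0; O atoms: 2.
Lipinski HBA = 0 + 2 = 2.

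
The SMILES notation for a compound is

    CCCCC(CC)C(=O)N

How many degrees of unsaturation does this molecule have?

1

Degree of unsaturation = (number of rings) + (number of π bonds).
Ring closures in the SMILES: 0.
π bonds: 1 double bond (each 1 DoU) → 1 DoU from unsaturation.
Total DoU = 0 + 1 = 1.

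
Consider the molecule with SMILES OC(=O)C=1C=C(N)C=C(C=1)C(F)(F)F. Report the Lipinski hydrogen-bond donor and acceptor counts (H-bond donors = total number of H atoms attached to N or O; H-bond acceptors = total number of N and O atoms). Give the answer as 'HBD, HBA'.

Donors: find every N or O and count the H atoms it carries.
  atom 1 (O): bond orders sum to 1 → 1 H
  atom 3 (O): bond orders sum to 2 → 0 H
  atom 7 (N): bond orders sum to 1 → 2 H
Lipinski HBD = 3.
Acceptors: N atoms = 1, O atoms = 2 → HBA = 3.

3, 3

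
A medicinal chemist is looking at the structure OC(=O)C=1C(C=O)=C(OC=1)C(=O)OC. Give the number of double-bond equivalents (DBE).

Degree of unsaturation = (number of rings) + (number of π bonds).
Ring closures in the SMILES: 1.
π bonds: 5 double bonds (each 1 DoU) → 5 DoU from unsaturation.
Total DoU = 1 + 5 = 6.

6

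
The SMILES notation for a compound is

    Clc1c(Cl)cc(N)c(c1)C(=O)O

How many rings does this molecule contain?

1

In SMILES, each pair of matching ring-closure digits denotes one ring-closing bond; the number of such bonds equals the number of independent rings.
Ring-closure bonds here: 1.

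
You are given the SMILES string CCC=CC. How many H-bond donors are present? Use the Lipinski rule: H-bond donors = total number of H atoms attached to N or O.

Donors: find every N or O and count the H atoms it carries.
  (no N or O atoms present)
Lipinski HBD = 0.

0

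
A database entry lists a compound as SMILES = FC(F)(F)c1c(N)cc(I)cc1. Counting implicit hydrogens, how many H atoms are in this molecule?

Walk through each heavy atom and fill implicit hydrogens from standard valence (C 4, N 3, O 2, S 2, halogen 1); for lowercase aromatic atoms, an aromatic c carries 1 H when it has two neighbours and 0 H with three, and aromatic n carries 0 H:
  atom 1: F (halogen, monovalent) → 0 H
  atom 2: C, bond orders sum to 4 (valence 4) → 0 H
  atom 3: F (halogen, monovalent) → 0 H
  atom 4: F (halogen, monovalent) → 0 H
  atom 5: aromatic c, 3 neighbours → 0 H
  atom 6: aromatic c, 3 neighbours → 0 H
  atom 7: N, bond orders sum to 1 (valence 3) → 2 H
  atom 8: aromatic c, 2 neighbours → 1 H
  atom 9: aromatic c, 3 neighbours → 0 H
  atom 10: I (halogen, monovalent) → 0 H
  atom 11: aromatic c, 2 neighbours → 1 H
  atom 12: aromatic c, 2 neighbours → 1 H
Total hydrogens: 5.

5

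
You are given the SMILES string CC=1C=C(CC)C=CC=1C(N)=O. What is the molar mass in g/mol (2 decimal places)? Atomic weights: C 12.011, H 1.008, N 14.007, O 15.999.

163.22 g/mol

First, the molecular formula is C10H13NO (counting implicit H from valence).
  C: 10 × 12.011 = 120.110
  H: 13 × 1.008 = 13.104
  N: 1 × 14.007 = 14.007
  O: 1 × 15.999 = 15.999
Sum: 10×12.011 + 13×1.008 + 1×14.007 + 1×15.999 = 163.220 → 163.22 g/mol.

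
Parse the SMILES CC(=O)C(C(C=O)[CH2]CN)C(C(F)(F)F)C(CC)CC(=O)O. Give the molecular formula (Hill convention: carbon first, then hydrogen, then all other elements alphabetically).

C14H22F3NO4

Walk through each heavy atom and fill implicit hydrogens from standard valence (C 4, N 3, O 2, S 2, halogen 1):
  atom 1: C, bond orders sum to 1 (valence 4) → 3 H
  atom 2: C, bond orders sum to 4 (valence 4) → 0 H
  atom 3: O, bond orders sum to 2 (valence 2) → 0 H
  atom 4: C, bond orders sum to 3 (valence 4) → 1 H
  atom 5: C, bond orders sum to 3 (valence 4) → 1 H
  atom 6: C, bond orders sum to 3 (valence 4) → 1 H
  atom 7: O, bond orders sum to 2 (valence 2) → 0 H
  atom 8: C with explicit H count 2
  atom 9: C, bond orders sum to 2 (valence 4) → 2 H
  atom 10: N, bond orders sum to 1 (valence 3) → 2 H
  atom 11: C, bond orders sum to 3 (valence 4) → 1 H
  atom 12: C, bond orders sum to 4 (valence 4) → 0 H
  atom 13: F (halogen, monovalent) → 0 H
  atom 14: F (halogen, monovalent) → 0 H
  atom 15: F (halogen, monovalent) → 0 H
  atom 16: C, bond orders sum to 3 (valence 4) → 1 H
  atom 17: C, bond orders sum to 2 (valence 4) → 2 H
  atom 18: C, bond orders sum to 1 (valence 4) → 3 H
  atom 19: C, bond orders sum to 2 (valence 4) → 2 H
  atom 20: C, bond orders sum to 4 (valence 4) → 0 H
  atom 21: O, bond orders sum to 2 (valence 2) → 0 H
  atom 22: O, bond orders sum to 1 (valence 2) → 1 H
Totals → C:14, H:22, F:3, N:1, O:4.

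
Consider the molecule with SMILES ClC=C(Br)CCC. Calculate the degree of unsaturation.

1

Degree of unsaturation = (number of rings) + (number of π bonds).
Ring closures in the SMILES: 0.
π bonds: 1 double bond (each 1 DoU) → 1 DoU from unsaturation.
Total DoU = 0 + 1 = 1.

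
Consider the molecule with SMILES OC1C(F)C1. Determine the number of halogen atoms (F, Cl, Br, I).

Halogen atoms appear at heavy-atom position 4 (1×F).
Other groups present: 1 hydroxyl.
Halogen count: 1.

1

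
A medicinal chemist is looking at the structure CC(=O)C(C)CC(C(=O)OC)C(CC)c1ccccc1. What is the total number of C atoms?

Count every carbon token in the SMILES (each C, including those in ring-closure positions and inside branches).
Carbon count: 17.

17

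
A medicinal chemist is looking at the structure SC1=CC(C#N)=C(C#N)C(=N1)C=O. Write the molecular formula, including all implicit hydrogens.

Walk through each heavy atom and fill implicit hydrogens from standard valence (C 4, N 3, O 2, S 2, halogen 1):
  atom 1: S, bond orders sum to 1 (valence 2) → 1 H
  atom 2: C, bond orders sum to 4 (valence 4) → 0 H
  atom 3: C, bond orders sum to 3 (valence 4) → 1 H
  atom 4: C, bond orders sum to 4 (valence 4) → 0 H
  atom 5: C, bond orders sum to 4 (valence 4) → 0 H
  atom 6: N, bond orders sum to 3 (valence 3) → 0 H
  atom 7: C, bond orders sum to 4 (valence 4) → 0 H
  atom 8: C, bond orders sum to 4 (valence 4) → 0 H
  atom 9: N, bond orders sum to 3 (valence 3) → 0 H
  atom 10: C, bond orders sum to 4 (valence 4) → 0 H
  atom 11: N, bond orders sum to 3 (valence 3) → 0 H
  atom 12: C, bond orders sum to 3 (valence 4) → 1 H
  atom 13: O, bond orders sum to 2 (valence 2) → 0 H
Totals → C:8, H:3, N:3, O:1, S:1.
In Hill order: C8H3N3OS.

C8H3N3OS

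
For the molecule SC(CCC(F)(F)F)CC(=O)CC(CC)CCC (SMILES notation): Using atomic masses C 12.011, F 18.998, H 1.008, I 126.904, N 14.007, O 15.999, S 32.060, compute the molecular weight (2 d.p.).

First, the molecular formula is C13H23F3OS (counting implicit H from valence).
  C: 13 × 12.011 = 156.143
  F: 3 × 18.998 = 56.994
  H: 23 × 1.008 = 23.184
  O: 1 × 15.999 = 15.999
  S: 1 × 32.060 = 32.060
Sum: 13×12.011 + 3×18.998 + 23×1.008 + 1×15.999 + 1×32.060 = 284.380 → 284.38 g/mol.

284.38 g/mol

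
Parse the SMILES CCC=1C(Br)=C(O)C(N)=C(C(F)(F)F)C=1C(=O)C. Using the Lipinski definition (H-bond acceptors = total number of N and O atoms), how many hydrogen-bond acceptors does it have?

N atoms: 1; O atoms: 2.
Lipinski HBA = 1 + 2 = 3.

3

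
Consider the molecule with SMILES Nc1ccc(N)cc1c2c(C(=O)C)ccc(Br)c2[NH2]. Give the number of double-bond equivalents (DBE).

9

Molecular formula: C14H14BrN3O.
DoU = (2C + 2 + N − H − X) / 2, where X is the halogen count and O/S are ignored.
    = (2·14 + 2 + 3 − 14 − 1) / 2 = 18 / 2 = 9.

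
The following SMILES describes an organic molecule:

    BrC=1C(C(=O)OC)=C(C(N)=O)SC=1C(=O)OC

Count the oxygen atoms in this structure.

5

Scan the SMILES for O atoms (remember two-letter symbols like Cl and Br are single atoms).
Oxygen count: 5.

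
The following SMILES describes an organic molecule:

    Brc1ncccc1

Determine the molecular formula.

Walk through each heavy atom and fill implicit hydrogens from standard valence (C 4, N 3, O 2, S 2, halogen 1); for lowercase aromatic atoms, an aromatic c carries 1 H when it has two neighbours and 0 H with three, and aromatic n carries 0 H:
  atom 1: Br (halogen, monovalent) → 0 H
  atom 2: aromatic c, 3 neighbours → 0 H
  atom 3: aromatic n, 2 neighbours → 0 H
  atom 4: aromatic c, 2 neighbours → 1 H
  atom 5: aromatic c, 2 neighbours → 1 H
  atom 6: aromatic c, 2 neighbours → 1 H
  atom 7: aromatic c, 2 neighbours → 1 H
Totals → C:5, H:4, Br:1, N:1.

C5H4BrN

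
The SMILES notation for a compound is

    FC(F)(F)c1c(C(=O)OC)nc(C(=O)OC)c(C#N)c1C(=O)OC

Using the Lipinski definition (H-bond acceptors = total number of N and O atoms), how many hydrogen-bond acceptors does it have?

N atoms: 2; O atoms: 6.
Lipinski HBA = 2 + 6 = 8.

8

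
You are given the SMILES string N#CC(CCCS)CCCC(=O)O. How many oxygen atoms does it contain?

Scan the SMILES for O atoms (remember two-letter symbols like Cl and Br are single atoms).
Oxygen count: 2.

2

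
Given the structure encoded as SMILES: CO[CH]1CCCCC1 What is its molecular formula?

C7H14O

Walk through each heavy atom and fill implicit hydrogens from standard valence (C 4, N 3, O 2, S 2, halogen 1):
  atom 1: C, bond orders sum to 1 (valence 4) → 3 H
  atom 2: O, bond orders sum to 2 (valence 2) → 0 H
  atom 3: C with explicit H count 1
  atom 4: C, bond orders sum to 2 (valence 4) → 2 H
  atom 5: C, bond orders sum to 2 (valence 4) → 2 H
  atom 6: C, bond orders sum to 2 (valence 4) → 2 H
  atom 7: C, bond orders sum to 2 (valence 4) → 2 H
  atom 8: C, bond orders sum to 2 (valence 4) → 2 H
Totals → C:7, H:14, O:1.
In Hill order: C7H14O.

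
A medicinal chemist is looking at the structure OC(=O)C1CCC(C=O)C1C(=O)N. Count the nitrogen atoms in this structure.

1

Scan the SMILES for N atoms (remember two-letter symbols like Cl and Br are single atoms).
Nitrogen count: 1.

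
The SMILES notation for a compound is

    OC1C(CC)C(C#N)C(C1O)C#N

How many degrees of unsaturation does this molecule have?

Molecular formula: C9H12N2O2.
DoU = (2C + 2 + N − H − X) / 2, where X is the halogen count and O/S are ignored.
    = (2·9 + 2 + 2 − 12 − 0) / 2 = 10 / 2 = 5.

5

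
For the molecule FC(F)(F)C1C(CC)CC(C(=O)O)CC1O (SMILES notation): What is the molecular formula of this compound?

Walk through each heavy atom and fill implicit hydrogens from standard valence (C 4, N 3, O 2, S 2, halogen 1):
  atom 1: F (halogen, monovalent) → 0 H
  atom 2: C, bond orders sum to 4 (valence 4) → 0 H
  atom 3: F (halogen, monovalent) → 0 H
  atom 4: F (halogen, monovalent) → 0 H
  atom 5: C, bond orders sum to 3 (valence 4) → 1 H
  atom 6: C, bond orders sum to 3 (valence 4) → 1 H
  atom 7: C, bond orders sum to 2 (valence 4) → 2 H
  atom 8: C, bond orders sum to 1 (valence 4) → 3 H
  atom 9: C, bond orders sum to 2 (valence 4) → 2 H
  atom 10: C, bond orders sum to 3 (valence 4) → 1 H
  atom 11: C, bond orders sum to 4 (valence 4) → 0 H
  atom 12: O, bond orders sum to 2 (valence 2) → 0 H
  atom 13: O, bond orders sum to 1 (valence 2) → 1 H
  atom 14: C, bond orders sum to 2 (valence 4) → 2 H
  atom 15: C, bond orders sum to 3 (valence 4) → 1 H
  atom 16: O, bond orders sum to 1 (valence 2) → 1 H
Totals → C:10, H:15, F:3, O:3.
In Hill order: C10H15F3O3.

C10H15F3O3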